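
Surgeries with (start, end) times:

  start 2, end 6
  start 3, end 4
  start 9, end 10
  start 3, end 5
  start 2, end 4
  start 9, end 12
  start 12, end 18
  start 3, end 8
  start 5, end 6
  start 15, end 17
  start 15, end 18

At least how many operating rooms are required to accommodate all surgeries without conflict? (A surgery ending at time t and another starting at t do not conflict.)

5

Count concurrent intervals with a sweep; the peak is the room count.
Events (time:±→running): 2:+→1 2:+→2 3:+→3 3:+→4 3:+→5 … peak 5.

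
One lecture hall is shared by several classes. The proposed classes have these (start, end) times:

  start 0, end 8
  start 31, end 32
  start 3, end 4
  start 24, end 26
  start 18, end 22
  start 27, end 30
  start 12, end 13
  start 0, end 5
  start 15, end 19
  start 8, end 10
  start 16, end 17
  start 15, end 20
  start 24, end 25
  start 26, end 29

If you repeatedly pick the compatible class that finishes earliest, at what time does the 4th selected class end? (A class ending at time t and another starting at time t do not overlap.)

17

Order by finish time; keep every interval that doesn't clash with the previous kept one.
By end time: (3,4), (0,5), (0,8), (8,10), (12,13), (16,17), (15,19), (15,20), (18,22), (24,25), (24,26), (26,29), (27,30), (31,32).
Pick (3,4); next start ≥ 4 → (8,10); next start ≥ 10 → (12,13); next start ≥ 13 → (16,17); next start ≥ 17 → (18,22); next start ≥ 22 → (24,25); next start ≥ 25 → (26,29); next start ≥ 29 → (31,32).
Selected: (3,4) (8,10) (12,13) (16,17) (18,22) (24,25) (26,29) (31,32)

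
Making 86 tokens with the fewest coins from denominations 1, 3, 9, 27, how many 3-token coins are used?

1

86 = 3×27 + 1×3 + 2×1
Count of 3: 1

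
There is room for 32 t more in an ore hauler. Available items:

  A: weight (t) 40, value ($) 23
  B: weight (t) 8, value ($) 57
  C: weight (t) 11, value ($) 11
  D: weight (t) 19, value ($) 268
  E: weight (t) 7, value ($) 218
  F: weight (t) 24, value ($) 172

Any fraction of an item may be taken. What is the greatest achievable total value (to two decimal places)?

Order: E (218/7=31.14) > D (268/19=14.11) > F (172/24=7.17) > B (57/8=7.12) > C (11/11=1.00) > A (23/40=0.57)
Fill: take E (7 @ 218) → take D (19 @ 268) → take 6/24 of F → 43.00; 32/32 used.
Total value = 529.00

529.00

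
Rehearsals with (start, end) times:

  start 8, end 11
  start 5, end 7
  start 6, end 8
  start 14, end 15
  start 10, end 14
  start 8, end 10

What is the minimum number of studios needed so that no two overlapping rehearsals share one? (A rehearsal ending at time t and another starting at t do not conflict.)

2

starts: [5, 6, 8, 8, 10, 14]
ends:   [7, 8, 10, 11, 14, 15]
s5→1 s6→2  — peak 2.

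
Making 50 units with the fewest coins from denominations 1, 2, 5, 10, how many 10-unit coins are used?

5

50 = 5×10
Count of 10: 5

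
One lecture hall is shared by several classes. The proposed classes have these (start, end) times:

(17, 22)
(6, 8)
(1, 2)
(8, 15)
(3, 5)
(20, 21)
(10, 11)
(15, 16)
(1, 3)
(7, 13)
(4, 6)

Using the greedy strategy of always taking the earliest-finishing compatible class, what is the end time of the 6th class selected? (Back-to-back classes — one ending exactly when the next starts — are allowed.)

Greedy by earliest finish: after sorting by end time, pick each interval compatible with the last pick.
Sorted by end: (1,2)  (1,3)  (3,5)  (4,6)  (6,8)  (10,11)  (7,13)  (8,15)  (15,16)  (20,21)  (17,22)
take (1,2); take (3,5); take (6,8); take (10,11); skip (7,13); take (15,16); take (20,21).
Selected: (1,2) (3,5) (6,8) (10,11) (15,16) (20,21)

21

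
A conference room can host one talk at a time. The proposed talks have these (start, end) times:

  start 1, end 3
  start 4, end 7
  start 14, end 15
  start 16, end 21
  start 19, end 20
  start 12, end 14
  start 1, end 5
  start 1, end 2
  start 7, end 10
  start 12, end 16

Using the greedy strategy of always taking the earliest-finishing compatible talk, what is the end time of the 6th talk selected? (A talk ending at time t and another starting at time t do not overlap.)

20

By end time: (1,2), (1,3), (1,5), (4,7), (7,10), (12,14), (14,15), (12,16), (19,20), (16,21).
Pick (1,2); next start ≥ 2 → (4,7); next start ≥ 7 → (7,10); next start ≥ 10 → (12,14); next start ≥ 14 → (14,15); next start ≥ 15 → (19,20).
Selected: (1,2) (4,7) (7,10) (12,14) (14,15) (19,20)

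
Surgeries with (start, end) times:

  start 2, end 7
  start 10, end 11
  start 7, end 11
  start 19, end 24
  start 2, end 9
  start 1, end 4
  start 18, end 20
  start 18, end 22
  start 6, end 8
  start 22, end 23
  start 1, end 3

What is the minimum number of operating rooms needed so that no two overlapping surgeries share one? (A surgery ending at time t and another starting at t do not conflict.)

Count concurrent intervals with a sweep; the peak is the room count.
starts: [1, 1, 2, 2, 6, 7, 10, 18, 18, 19, 22]
ends:   [3, 4, 7, 8, 9, 11, 11, 20, 22, 23, 24]
s1→1 s1→2 s2→3 s2→4  — peak 4.

4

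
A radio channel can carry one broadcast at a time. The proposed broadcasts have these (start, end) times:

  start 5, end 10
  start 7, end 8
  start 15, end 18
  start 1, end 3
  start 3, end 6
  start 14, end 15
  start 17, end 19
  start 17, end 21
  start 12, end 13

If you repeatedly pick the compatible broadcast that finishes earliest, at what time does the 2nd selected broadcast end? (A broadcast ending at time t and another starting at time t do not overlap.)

6

Greedy by earliest finish: after sorting by end time, pick each interval compatible with the last pick.
Sorted by end: (1,3)  (3,6)  (7,8)  (5,10)  (12,13)  (14,15)  (15,18)  (17,19)  (17,21)
take (1,3); take (3,6); take (7,8); take (12,13); take (14,15); take (15,18).
Selected: (1,3) (3,6) (7,8) (12,13) (14,15) (15,18)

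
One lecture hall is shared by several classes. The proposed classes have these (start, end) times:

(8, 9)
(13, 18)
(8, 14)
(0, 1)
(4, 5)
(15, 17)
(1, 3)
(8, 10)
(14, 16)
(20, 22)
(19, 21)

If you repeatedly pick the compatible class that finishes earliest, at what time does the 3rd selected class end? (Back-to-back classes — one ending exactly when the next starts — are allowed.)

5

Sort by end time and greedily take each interval whose start is ≥ the last chosen end.
Sorted by end: (0,1)  (1,3)  (4,5)  (8,9)  (8,10)  (8,14)  (14,16)  (15,17)  (13,18)  (19,21)  (20,22)
take (0,1); take (1,3); take (4,5); take (8,9); take (14,16); take (19,21).
Selected: (0,1) (1,3) (4,5) (8,9) (14,16) (19,21)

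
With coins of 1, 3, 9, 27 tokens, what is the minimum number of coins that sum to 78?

Greedy: take as many of the largest coin as possible, then repeat with the remainder.
78 = 2×27 + 2×9 + 2×3
Total coins = 2 + 2 + 2 = 6

6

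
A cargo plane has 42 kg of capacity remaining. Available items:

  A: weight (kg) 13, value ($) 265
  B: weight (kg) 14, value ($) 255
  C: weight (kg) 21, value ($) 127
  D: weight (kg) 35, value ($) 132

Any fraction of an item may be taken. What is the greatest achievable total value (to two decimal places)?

610.71

Ratios (sorted): A 20.38, B 18.21, C 6.05, D 3.77
take A (13 @ 265); take B (14 @ 255); take 15/21 of C → 90.71. Capacity used 42/42.
Total value = 610.71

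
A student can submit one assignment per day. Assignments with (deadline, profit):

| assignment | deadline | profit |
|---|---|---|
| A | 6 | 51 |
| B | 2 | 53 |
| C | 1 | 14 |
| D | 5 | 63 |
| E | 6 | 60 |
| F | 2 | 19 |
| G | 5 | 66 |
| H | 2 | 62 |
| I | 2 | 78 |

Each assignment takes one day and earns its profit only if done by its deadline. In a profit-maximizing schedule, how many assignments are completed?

6

Take jobs in profit order; each goes to the latest open slot no later than its deadline.
Profit order: I=78 G=66 D=63 H=62 E=60 B=53 A=51 F=19 C=14
Assign: I→slot 2, G→slot 5, D→slot 4, H→slot 1, E→slot 6, B skipped, A→slot 3, F skipped, C skipped.
Slots: [1:H] [2:I] [3:A] [4:D] [5:G] [6:E]
6 of 9 scheduled.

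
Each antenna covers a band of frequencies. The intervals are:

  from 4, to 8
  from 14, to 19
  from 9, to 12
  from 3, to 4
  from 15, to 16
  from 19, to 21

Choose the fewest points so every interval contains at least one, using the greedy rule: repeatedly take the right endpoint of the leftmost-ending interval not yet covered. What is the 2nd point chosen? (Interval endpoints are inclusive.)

Sort by right endpoint; whenever an interval is uncovered, place a point at its right end.
Sorted: [3,4] [4,8] [9,12] [15,16] [14,19] [19,21]
{[3,4],[4,8]} hit by 4; {[9,12]} hit by 12; {[15,16],[14,19]} hit by 16; {[19,21]} hit by 21.
Points: 4, 12, 16, 21 (4 total).

12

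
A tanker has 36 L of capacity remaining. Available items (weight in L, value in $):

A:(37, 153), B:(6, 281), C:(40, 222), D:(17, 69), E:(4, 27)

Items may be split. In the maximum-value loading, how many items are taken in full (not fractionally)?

2

Greedy by value/weight ratio, highest first.
Order: B (281/6=46.83) > E (27/4=6.75) > C (222/40=5.55) > A (153/37=4.14) > D (69/17=4.06)
Fill: take B (6 @ 281) → take E (4 @ 27) → take 26/40 of C → 144.30; 36/36 used.
2 item(s) taken whole; one partial (take 26/40 of C).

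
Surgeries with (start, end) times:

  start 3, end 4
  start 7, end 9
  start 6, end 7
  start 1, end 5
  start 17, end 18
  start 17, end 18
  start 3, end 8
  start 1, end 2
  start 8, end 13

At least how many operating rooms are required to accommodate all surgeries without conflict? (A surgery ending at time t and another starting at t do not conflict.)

The answer is the maximum number of intervals overlapping at any instant.
starts: [1, 1, 3, 3, 6, 7, 8, 17, 17]
ends:   [2, 4, 5, 7, 8, 9, 13, 18, 18]
s1→1 s1→2 e2→1 s3→2 s3→3  — peak 3.

3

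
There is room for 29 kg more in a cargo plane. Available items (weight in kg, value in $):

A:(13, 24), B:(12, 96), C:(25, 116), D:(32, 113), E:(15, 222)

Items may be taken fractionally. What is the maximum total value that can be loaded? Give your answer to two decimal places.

327.28

Greedy by value/weight ratio, highest first.
Order: E (222/15=14.80) > B (96/12=8.00) > C (116/25=4.64) > D (113/32=3.53) > A (24/13=1.85)
Fill: take E (15 @ 222) → take B (12 @ 96) → take 2/25 of C → 9.28; 29/29 used.
Total value = 327.28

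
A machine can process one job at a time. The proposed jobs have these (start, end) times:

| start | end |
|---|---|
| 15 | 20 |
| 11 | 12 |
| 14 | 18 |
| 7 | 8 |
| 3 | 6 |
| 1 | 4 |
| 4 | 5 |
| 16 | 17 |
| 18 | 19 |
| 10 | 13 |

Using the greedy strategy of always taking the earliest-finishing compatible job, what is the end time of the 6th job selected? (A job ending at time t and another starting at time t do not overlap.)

19

By end time: (1,4), (4,5), (3,6), (7,8), (11,12), (10,13), (16,17), (14,18), (18,19), (15,20).
Pick (1,4); next start ≥ 4 → (4,5); next start ≥ 5 → (7,8); next start ≥ 8 → (11,12); next start ≥ 12 → (16,17); next start ≥ 17 → (18,19).
Selected: (1,4) (4,5) (7,8) (11,12) (16,17) (18,19)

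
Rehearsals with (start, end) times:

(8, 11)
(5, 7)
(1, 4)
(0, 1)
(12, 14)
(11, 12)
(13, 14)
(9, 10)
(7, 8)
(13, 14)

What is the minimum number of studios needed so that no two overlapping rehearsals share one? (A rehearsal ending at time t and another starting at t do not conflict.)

3

Events (time:±→running): 0:+→1 1:-→0 1:+→1 4:-→0 5:+→1 7:-→0 7:+→1 8:-→0 8:+→1 9:+→2 10:-→1 11:-→0 11:+→1 12:-→0 12:+→1 13:+→2 13:+→3 … peak 3.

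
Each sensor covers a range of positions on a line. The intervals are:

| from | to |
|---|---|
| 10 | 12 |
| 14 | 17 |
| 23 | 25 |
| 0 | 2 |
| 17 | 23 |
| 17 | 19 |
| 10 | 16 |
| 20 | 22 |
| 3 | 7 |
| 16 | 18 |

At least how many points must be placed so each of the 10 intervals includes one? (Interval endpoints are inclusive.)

Sort by right endpoint; whenever an interval is uncovered, place a point at its right end.
By right end: [0,2]  [3,7]  [10,12]  [10,16]  [14,17]  [16,18]  [17,19]  [20,22]  [17,23]  [23,25]
[0,2] uncovered → point at 2; [3,7] uncovered → point at 7; [10,12] uncovered → point at 12; [14,17] uncovered → point at 17; [20,22] uncovered → point at 22; [23,25] uncovered → point at 25.
Points: 2, 7, 12, 17, 22, 25 (6 total).

6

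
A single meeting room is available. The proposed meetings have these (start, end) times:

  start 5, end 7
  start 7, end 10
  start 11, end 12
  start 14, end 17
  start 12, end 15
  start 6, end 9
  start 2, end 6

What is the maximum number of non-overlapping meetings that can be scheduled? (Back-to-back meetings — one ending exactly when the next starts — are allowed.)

4

Sorted by end: (2,6)  (5,7)  (6,9)  (7,10)  (11,12)  (12,15)  (14,17)
take (2,6); take (6,9); take (11,12); take (12,15); skip (14,17).
Selected 4 meetings.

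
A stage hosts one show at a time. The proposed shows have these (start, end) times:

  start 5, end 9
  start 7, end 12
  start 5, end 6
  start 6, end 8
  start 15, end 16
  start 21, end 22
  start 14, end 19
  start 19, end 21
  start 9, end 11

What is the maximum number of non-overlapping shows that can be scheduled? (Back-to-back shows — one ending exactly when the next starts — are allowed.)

6

Sorted by end: (5,6)  (6,8)  (5,9)  (9,11)  (7,12)  (15,16)  (14,19)  (19,21)  (21,22)
take (5,6); take (6,8); take (9,11); skip (7,12); take (15,16); skip (14,19); take (19,21); take (21,22).
Selected 6 shows.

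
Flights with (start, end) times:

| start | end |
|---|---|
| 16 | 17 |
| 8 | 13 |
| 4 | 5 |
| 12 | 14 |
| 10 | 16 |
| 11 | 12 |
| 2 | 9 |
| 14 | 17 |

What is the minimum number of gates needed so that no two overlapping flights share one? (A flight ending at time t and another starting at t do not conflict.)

3

starts: [2, 4, 8, 10, 11, 12, 14, 16]
ends:   [5, 9, 12, 13, 14, 16, 17, 17]
s2→1 s4→2 e5→1 s8→2 e9→1 s10→2 s11→3  — peak 3.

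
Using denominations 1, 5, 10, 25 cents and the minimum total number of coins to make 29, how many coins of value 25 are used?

29 = 1×25 + 4×1
Count of 25: 1

1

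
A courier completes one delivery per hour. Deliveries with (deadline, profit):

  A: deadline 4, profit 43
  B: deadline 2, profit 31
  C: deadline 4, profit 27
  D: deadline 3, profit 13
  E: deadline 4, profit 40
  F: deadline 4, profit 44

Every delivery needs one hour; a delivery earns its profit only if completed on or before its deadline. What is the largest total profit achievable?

158

Take jobs in profit order; each goes to the latest open slot no later than its deadline.
Profit order: F=44 A=43 E=40 B=31 C=27 D=13
Assign: F→slot 4, A→slot 3, E→slot 2, B→slot 1, C skipped, D skipped.
Slots: [1:B] [2:E] [3:A] [4:F]
Profit = 31 + 40 + 43 + 44 = 158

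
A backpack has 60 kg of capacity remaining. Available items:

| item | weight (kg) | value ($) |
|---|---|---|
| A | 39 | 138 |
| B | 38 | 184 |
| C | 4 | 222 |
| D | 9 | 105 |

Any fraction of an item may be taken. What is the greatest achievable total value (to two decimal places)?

Sort by value per unit weight and fill in that order.
Order: C (222/4=55.50) > D (105/9=11.67) > B (184/38=4.84) > A (138/39=3.54)
Fill: take C (4 @ 222) → take D (9 @ 105) → take B (38 @ 184) → take 9/39 of A → 31.85; 60/60 used.
Total value = 542.85

542.85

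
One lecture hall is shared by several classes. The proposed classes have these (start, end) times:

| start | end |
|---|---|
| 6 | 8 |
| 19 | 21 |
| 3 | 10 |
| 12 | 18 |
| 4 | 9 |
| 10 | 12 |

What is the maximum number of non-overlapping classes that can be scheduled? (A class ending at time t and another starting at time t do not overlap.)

4

Sort by end time and greedily take each interval whose start is ≥ the last chosen end.
By end time: (6,8), (4,9), (3,10), (10,12), (12,18), (19,21).
Pick (6,8); next start ≥ 8 → (10,12); next start ≥ 12 → (12,18); next start ≥ 18 → (19,21).
Selected 4 classes.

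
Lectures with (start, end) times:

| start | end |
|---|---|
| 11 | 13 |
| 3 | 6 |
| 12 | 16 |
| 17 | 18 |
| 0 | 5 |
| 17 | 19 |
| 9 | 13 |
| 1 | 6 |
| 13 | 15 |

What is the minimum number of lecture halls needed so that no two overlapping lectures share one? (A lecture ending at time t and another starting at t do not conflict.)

3

starts: [0, 1, 3, 9, 11, 12, 13, 17, 17]
ends:   [5, 6, 6, 13, 13, 15, 16, 18, 19]
s0→1 s1→2 s3→3  — peak 3.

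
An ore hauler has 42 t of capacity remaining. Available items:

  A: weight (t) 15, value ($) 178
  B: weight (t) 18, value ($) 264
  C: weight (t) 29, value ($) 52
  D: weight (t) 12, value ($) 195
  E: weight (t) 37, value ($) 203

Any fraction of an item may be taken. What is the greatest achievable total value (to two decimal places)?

Sort by value per unit weight and fill in that order.
Ratios (sorted): D 16.25, B 14.67, A 11.87, E 5.49, C 1.79
take D (12 @ 195); take B (18 @ 264); take 12/15 of A → 142.40. Capacity used 42/42.
Total value = 601.40

601.40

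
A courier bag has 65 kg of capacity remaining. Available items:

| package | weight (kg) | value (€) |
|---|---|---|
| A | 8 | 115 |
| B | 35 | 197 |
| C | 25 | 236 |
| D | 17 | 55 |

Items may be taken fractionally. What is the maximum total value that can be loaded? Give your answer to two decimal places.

531.11

Sort by value per unit weight and fill in that order.
Order: A (115/8=14.38) > C (236/25=9.44) > B (197/35=5.63) > D (55/17=3.24)
Fill: take A (8 @ 115) → take C (25 @ 236) → take 32/35 of B → 180.11; 65/65 used.
Total value = 531.11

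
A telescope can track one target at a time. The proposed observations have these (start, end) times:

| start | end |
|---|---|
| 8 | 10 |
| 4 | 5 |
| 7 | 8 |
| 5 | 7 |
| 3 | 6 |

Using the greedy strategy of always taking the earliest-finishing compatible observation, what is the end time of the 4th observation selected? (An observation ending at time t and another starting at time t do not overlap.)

10

By end time: (4,5), (3,6), (5,7), (7,8), (8,10).
Pick (4,5); next start ≥ 5 → (5,7); next start ≥ 7 → (7,8); next start ≥ 8 → (8,10).
Selected: (4,5) (5,7) (7,8) (8,10)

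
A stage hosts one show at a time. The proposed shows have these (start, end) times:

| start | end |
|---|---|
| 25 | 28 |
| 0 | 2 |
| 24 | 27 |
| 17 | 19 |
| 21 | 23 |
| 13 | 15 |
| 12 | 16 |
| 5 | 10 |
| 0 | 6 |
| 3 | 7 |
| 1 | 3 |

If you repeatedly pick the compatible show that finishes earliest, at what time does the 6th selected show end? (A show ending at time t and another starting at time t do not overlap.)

27

By end time: (0,2), (1,3), (0,6), (3,7), (5,10), (13,15), (12,16), (17,19), (21,23), (24,27), (25,28).
Pick (0,2); next start ≥ 2 → (3,7); next start ≥ 7 → (13,15); next start ≥ 15 → (17,19); next start ≥ 19 → (21,23); next start ≥ 23 → (24,27).
Selected: (0,2) (3,7) (13,15) (17,19) (21,23) (24,27)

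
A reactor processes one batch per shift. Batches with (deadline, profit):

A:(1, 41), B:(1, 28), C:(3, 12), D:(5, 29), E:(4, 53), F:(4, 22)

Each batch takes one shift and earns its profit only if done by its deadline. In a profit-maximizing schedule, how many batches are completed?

5

By profit: E(d4,53), A(d1,41), D(d5,29), B(d1,28), F(d4,22), C(d3,12)
E→slot 4; A→slot 1; D→slot 5; B skipped; F→slot 3; C→slot 2.
5 of 6 scheduled.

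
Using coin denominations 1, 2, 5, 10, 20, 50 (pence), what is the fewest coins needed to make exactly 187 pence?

187 − 3×50→37 − 1×20→17 − 1×10→7 − 1×5→2 − 1×2→0
Total coins = 3 + 1 + 1 + 1 + 1 = 7

7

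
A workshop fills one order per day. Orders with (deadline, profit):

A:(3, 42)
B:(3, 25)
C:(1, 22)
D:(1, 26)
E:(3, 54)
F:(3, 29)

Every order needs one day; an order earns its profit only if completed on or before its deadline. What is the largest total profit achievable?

125

Sort by profit descending; place each in the latest free slot ≤ its deadline.
Profit order: E=54 A=42 F=29 D=26 B=25 C=22
Assign: E→slot 3, A→slot 2, F→slot 1, D skipped, B skipped, C skipped.
Slots: [1:F] [2:A] [3:E]
Profit = 29 + 42 + 54 = 125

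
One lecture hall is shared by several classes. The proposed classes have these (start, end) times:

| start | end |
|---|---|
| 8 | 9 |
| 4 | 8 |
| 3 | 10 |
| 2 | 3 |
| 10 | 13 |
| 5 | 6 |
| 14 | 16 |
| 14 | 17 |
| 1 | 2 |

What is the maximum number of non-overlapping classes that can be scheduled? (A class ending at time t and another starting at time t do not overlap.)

6

Order by finish time; keep every interval that doesn't clash with the previous kept one.
Sorted by end: (1,2)  (2,3)  (5,6)  (4,8)  (8,9)  (3,10)  (10,13)  (14,16)  (14,17)
take (1,2); take (2,3); take (5,6); take (8,9); skip (3,10); take (10,13); take (14,16); skip (14,17).
Selected 6 classes.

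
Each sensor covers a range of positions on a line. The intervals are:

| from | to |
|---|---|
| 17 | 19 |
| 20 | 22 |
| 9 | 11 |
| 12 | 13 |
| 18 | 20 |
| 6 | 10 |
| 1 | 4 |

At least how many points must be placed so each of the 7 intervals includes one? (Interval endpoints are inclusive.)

Sorted: [1,4] [6,10] [9,11] [12,13] [17,19] [18,20] [20,22]
{[1,4]} hit by 4; {[6,10],[9,11]} hit by 10; {[12,13]} hit by 13; {[17,19],[18,20]} hit by 19; {[20,22]} hit by 22.
Points: 4, 10, 13, 19, 22 (5 total).

5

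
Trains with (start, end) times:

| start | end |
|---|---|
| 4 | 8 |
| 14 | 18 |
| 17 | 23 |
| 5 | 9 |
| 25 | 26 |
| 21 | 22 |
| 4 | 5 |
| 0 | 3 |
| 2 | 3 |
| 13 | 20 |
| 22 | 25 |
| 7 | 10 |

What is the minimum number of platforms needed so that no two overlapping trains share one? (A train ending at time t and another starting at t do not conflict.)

Events (time:±→running): 0:+→1 2:+→2 3:-→1 3:-→0 4:+→1 4:+→2 5:-→1 5:+→2 7:+→3 … peak 3.

3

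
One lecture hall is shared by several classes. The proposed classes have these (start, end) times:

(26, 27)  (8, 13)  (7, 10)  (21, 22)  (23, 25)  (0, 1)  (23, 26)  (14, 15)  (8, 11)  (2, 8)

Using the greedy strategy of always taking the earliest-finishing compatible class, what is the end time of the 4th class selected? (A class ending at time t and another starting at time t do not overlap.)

15

Order by finish time; keep every interval that doesn't clash with the previous kept one.
By end time: (0,1), (2,8), (7,10), (8,11), (8,13), (14,15), (21,22), (23,25), (23,26), (26,27).
Pick (0,1); next start ≥ 1 → (2,8); next start ≥ 8 → (8,11); next start ≥ 11 → (14,15); next start ≥ 15 → (21,22); next start ≥ 22 → (23,25); next start ≥ 25 → (26,27).
Selected: (0,1) (2,8) (8,11) (14,15) (21,22) (23,25) (26,27)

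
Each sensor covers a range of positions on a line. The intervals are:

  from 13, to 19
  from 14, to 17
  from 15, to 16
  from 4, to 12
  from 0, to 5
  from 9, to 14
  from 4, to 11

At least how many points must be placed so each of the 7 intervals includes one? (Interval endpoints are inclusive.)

Sorted: [0,5] [4,11] [4,12] [9,14] [15,16] [14,17] [13,19]
{[0,5],[4,11],[4,12]} hit by 5; {[9,14]} hit by 14; {[15,16],[14,17],[13,19]} hit by 16.
Points: 5, 14, 16 (3 total).

3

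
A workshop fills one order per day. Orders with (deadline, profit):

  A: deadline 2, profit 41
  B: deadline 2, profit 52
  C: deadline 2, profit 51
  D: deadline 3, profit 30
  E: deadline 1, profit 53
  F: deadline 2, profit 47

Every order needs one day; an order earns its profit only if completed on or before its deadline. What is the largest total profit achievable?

135

Take jobs in profit order; each goes to the latest open slot no later than its deadline.
Profit order: E=53 B=52 C=51 F=47 A=41 D=30
Assign: E→slot 1, B→slot 2, C skipped, F skipped, A skipped, D→slot 3.
Slots: [1:E] [2:B] [3:D]
Profit = 53 + 52 + 30 = 135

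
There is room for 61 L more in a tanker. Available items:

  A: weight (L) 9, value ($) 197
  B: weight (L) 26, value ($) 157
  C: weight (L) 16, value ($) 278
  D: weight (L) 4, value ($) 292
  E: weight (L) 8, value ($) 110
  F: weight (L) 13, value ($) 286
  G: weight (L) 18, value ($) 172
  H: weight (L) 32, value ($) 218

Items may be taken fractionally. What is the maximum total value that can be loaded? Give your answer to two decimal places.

1268.11

Order: D (292/4=73.00) > F (286/13=22.00) > A (197/9=21.89) > C (278/16=17.38) > E (110/8=13.75) > G (172/18=9.56) > H (218/32=6.81) > B (157/26=6.04)
Fill: take D (4 @ 292) → take F (13 @ 286) → take A (9 @ 197) → take C (16 @ 278) → take E (8 @ 110) → take 11/18 of G → 105.11; 61/61 used.
Total value = 1268.11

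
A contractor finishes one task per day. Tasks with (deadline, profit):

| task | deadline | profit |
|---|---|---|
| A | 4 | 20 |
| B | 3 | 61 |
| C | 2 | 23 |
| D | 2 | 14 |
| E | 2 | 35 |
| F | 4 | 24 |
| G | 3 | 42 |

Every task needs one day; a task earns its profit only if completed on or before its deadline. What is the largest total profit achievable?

Sort by profit descending; place each in the latest free slot ≤ its deadline.
By profit: B(d3,61), G(d3,42), E(d2,35), F(d4,24), C(d2,23), A(d4,20), D(d2,14)
B→slot 3; G→slot 2; E→slot 1; F→slot 4; C skipped; A skipped; D skipped.
Profit = 35 + 42 + 61 + 24 = 162

162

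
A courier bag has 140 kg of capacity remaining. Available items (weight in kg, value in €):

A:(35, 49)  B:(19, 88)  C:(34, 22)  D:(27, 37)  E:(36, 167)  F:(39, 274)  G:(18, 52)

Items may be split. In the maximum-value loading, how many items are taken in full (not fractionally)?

4

Order: F (274/39=7.03) > E (167/36=4.64) > B (88/19=4.63) > G (52/18=2.89) > A (49/35=1.40) > D (37/27=1.37) > C (22/34=0.65)
Fill: take F (39 @ 274) → take E (36 @ 167) → take B (19 @ 88) → take G (18 @ 52) → take 28/35 of A → 39.20; 140/140 used.
4 item(s) taken whole; one partial (take 28/35 of A).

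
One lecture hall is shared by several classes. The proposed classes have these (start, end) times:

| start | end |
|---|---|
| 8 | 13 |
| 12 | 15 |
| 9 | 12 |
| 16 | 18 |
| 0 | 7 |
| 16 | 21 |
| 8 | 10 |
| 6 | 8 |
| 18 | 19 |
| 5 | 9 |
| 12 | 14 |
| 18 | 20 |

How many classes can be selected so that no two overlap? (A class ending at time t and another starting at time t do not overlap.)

By end time: (0,7), (6,8), (5,9), (8,10), (9,12), (8,13), (12,14), (12,15), (16,18), (18,19), (18,20), (16,21).
Pick (0,7); next start ≥ 7 → (8,10); next start ≥ 10 → (12,14); next start ≥ 14 → (16,18); next start ≥ 18 → (18,19).
Selected 5 classes.

5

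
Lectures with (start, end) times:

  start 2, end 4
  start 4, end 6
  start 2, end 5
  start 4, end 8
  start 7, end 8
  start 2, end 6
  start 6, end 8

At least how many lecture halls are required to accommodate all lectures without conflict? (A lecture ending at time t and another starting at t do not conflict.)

starts: [2, 2, 2, 4, 4, 6, 7]
ends:   [4, 5, 6, 6, 8, 8, 8]
s2→1 s2→2 s2→3 e4→2 s4→3 s4→4  — peak 4.

4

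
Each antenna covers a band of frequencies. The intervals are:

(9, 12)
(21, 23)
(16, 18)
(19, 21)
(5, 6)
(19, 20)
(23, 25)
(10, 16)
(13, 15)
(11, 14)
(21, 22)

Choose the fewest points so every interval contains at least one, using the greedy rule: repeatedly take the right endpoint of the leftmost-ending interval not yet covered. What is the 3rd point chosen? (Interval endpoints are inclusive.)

By right end: [5,6]  [9,12]  [11,14]  [13,15]  [10,16]  [16,18]  [19,20]  [19,21]  [21,22]  [21,23]  [23,25]
[5,6] uncovered → point at 6; [9,12] uncovered → point at 12; [13,15] uncovered → point at 15; [16,18] uncovered → point at 18; [19,20] uncovered → point at 20; [21,22] uncovered → point at 22; [23,25] uncovered → point at 25.
Points: 6, 12, 15, 18, 20, 22, 25 (7 total).

15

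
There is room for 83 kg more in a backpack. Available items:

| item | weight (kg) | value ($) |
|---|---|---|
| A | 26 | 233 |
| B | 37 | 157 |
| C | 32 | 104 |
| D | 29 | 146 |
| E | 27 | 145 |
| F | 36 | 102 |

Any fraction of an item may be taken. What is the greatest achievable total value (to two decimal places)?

Ratios (sorted): A 8.96, E 5.37, D 5.03, B 4.24, C 3.25, F 2.83
take A (26 @ 233); take E (27 @ 145); take D (29 @ 146); take 1/37 of B → 4.24. Capacity used 83/83.
Total value = 528.24

528.24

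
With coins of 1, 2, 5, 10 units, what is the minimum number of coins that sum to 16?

3

Greedy: take as many of the largest coin as possible, then repeat with the remainder.
16 = 1×10 + 1×5 + 1×1
Total coins = 1 + 1 + 1 = 3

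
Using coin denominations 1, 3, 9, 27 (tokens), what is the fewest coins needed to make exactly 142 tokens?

Greedy: take as many of the largest coin as possible, then repeat with the remainder.
142 = 5×27 + 2×3 + 1×1
Total coins = 5 + 2 + 1 = 8

8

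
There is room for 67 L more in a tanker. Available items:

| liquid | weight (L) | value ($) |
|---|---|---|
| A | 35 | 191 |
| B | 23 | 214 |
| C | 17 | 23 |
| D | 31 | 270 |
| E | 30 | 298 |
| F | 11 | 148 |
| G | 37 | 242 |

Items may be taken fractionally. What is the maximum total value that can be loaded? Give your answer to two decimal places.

Sort by value per unit weight and fill in that order.
Ratios (sorted): F 13.45, E 9.93, B 9.30, D 8.71, G 6.54, A 5.46, C 1.35
take F (11 @ 148); take E (30 @ 298); take B (23 @ 214); take 3/31 of D → 26.13. Capacity used 67/67.
Total value = 686.13

686.13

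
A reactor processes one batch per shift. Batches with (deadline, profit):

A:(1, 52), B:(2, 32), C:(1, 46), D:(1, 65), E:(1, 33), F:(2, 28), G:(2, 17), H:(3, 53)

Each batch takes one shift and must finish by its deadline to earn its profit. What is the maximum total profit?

150

Sort by profit descending; place each in the latest free slot ≤ its deadline.
Profit order: D=65 H=53 A=52 C=46 E=33 B=32 F=28 G=17
Assign: D→slot 1, H→slot 3, A skipped, C skipped, E skipped, B→slot 2, F skipped, G skipped.
Slots: [1:D] [2:B] [3:H]
Profit = 65 + 32 + 53 = 150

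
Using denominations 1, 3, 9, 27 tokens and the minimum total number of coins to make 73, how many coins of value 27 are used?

Greedy: take as many of the largest coin as possible, then repeat with the remainder.
73 − 2×27→19 − 2×9→1 − 1×1→0
Count of 27: 2

2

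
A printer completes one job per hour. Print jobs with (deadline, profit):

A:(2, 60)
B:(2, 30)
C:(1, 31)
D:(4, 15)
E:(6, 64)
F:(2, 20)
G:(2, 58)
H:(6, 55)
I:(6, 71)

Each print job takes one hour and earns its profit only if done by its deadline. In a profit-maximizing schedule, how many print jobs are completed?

Take jobs in profit order; each goes to the latest open slot no later than its deadline.
Profit order: I=71 E=64 A=60 G=58 H=55 C=31 B=30 F=20 D=15
Assign: I→slot 6, E→slot 5, A→slot 2, G→slot 1, H→slot 4, C skipped, B skipped, F skipped, D→slot 3.
Slots: [1:G] [2:A] [3:D] [4:H] [5:E] [6:I]
6 of 9 scheduled.

6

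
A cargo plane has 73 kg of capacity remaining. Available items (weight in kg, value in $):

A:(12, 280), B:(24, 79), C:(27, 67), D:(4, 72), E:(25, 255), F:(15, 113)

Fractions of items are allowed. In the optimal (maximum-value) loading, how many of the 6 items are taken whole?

Ratios (sorted): A 23.33, D 18.00, E 10.20, F 7.53, B 3.29, C 2.48
take A (12 @ 280); take D (4 @ 72); take E (25 @ 255); take F (15 @ 113); take 17/24 of B → 55.96. Capacity used 73/73.
4 item(s) taken whole; one partial (take 17/24 of B).

4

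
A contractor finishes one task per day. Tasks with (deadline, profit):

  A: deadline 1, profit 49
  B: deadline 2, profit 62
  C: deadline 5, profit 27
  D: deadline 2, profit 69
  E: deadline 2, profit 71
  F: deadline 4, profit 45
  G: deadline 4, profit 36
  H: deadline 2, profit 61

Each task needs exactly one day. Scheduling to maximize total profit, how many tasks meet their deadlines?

Take jobs in profit order; each goes to the latest open slot no later than its deadline.
Profit order: E=71 D=69 B=62 H=61 A=49 F=45 G=36 C=27
Assign: E→slot 2, D→slot 1, B skipped, H skipped, A skipped, F→slot 4, G→slot 3, C→slot 5.
Slots: [1:D] [2:E] [3:G] [4:F] [5:C]
5 of 8 scheduled.

5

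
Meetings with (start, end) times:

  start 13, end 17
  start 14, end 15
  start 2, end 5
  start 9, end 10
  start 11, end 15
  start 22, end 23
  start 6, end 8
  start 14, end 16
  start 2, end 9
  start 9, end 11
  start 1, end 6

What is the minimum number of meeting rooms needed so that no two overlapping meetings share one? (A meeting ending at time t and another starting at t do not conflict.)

starts: [1, 2, 2, 6, 9, 9, 11, 13, 14, 14, 22]
ends:   [5, 6, 8, 9, 10, 11, 15, 15, 16, 17, 23]
s1→1 s2→2 s2→3 e5→2 e6→1 s6→2 e8→1 e9→0 s9→1 s9→2 e10→1 e11→0 s11→1 s13→2 s14→3 s14→4  — peak 4.

4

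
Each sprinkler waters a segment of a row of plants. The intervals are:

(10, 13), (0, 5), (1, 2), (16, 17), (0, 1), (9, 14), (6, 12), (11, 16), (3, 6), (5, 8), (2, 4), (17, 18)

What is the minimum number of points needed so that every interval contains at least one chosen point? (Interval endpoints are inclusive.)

5

Sorted: [0,1] [1,2] [2,4] [0,5] [3,6] [5,8] [6,12] [10,13] [9,14] [11,16] [16,17] [17,18]
{[0,1],[1,2]} hit by 1; {[2,4],[0,5],[3,6]} hit by 4; {[5,8],[6,12]} hit by 8; {[10,13],[9,14],[11,16]} hit by 13; {[16,17],[17,18]} hit by 17.
Points: 1, 4, 8, 13, 17 (5 total).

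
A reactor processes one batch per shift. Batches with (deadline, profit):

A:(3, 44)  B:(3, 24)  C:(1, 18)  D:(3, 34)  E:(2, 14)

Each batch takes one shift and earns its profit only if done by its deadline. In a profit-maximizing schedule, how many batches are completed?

Sort by profit descending; place each in the latest free slot ≤ its deadline.
Profit order: A=44 D=34 B=24 C=18 E=14
Assign: A→slot 3, D→slot 2, B→slot 1, C skipped, E skipped.
Slots: [1:B] [2:D] [3:A]
3 of 5 scheduled.

3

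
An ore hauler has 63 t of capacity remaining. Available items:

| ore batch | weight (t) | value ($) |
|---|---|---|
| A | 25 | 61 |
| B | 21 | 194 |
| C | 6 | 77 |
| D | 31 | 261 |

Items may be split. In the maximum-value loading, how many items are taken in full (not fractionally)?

Greedy by value/weight ratio, highest first.
Ratios (sorted): C 12.83, B 9.24, D 8.42, A 2.44
take C (6 @ 77); take B (21 @ 194); take D (31 @ 261); take 5/25 of A → 12.20. Capacity used 63/63.
3 item(s) taken whole; one partial (take 5/25 of A).

3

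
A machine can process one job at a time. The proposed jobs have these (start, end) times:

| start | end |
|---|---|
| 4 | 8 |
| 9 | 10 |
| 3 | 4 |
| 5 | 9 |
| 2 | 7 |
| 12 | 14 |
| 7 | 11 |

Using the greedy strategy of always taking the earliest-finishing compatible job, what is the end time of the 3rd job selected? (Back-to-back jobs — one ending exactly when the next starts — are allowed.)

10

Greedy by earliest finish: after sorting by end time, pick each interval compatible with the last pick.
By end time: (3,4), (2,7), (4,8), (5,9), (9,10), (7,11), (12,14).
Pick (3,4); next start ≥ 4 → (4,8); next start ≥ 8 → (9,10); next start ≥ 10 → (12,14).
Selected: (3,4) (4,8) (9,10) (12,14)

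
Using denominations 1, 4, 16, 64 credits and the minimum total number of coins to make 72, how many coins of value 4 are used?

72 − 1×64→8 − 2×4→0
Count of 4: 2

2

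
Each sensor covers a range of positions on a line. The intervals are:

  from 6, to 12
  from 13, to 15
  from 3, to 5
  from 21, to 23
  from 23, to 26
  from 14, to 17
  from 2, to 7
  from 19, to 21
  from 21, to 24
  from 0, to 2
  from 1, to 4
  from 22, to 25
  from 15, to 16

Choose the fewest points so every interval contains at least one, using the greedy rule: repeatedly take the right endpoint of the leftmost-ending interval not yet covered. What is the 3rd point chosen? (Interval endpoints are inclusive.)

12

Sorted: [0,2] [1,4] [3,5] [2,7] [6,12] [13,15] [15,16] [14,17] [19,21] [21,23] [21,24] [22,25] [23,26]
{[0,2],[1,4]} hit by 2; {[3,5],[2,7]} hit by 5; {[6,12]} hit by 12; {[13,15],[15,16],[14,17]} hit by 15; {[19,21],[21,23],[21,24]} hit by 21; {[22,25],[23,26]} hit by 25.
Points: 2, 5, 12, 15, 21, 25 (6 total).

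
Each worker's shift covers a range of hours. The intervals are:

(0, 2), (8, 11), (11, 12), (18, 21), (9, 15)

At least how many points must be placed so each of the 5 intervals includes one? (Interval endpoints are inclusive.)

Process intervals by earliest right end; each time one isn't hit yet, stab at its right endpoint.
Sorted: [0,2] [8,11] [11,12] [9,15] [18,21]
{[0,2]} hit by 2; {[8,11],[11,12],[9,15]} hit by 11; {[18,21]} hit by 21.
Points: 2, 11, 21 (3 total).

3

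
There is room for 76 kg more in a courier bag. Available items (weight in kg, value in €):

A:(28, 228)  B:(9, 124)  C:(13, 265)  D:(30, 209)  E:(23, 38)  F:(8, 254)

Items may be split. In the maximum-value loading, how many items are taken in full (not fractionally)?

4

Order: F (254/8=31.75) > C (265/13=20.38) > B (124/9=13.78) > A (228/28=8.14) > D (209/30=6.97) > E (38/23=1.65)
Fill: take F (8 @ 254) → take C (13 @ 265) → take B (9 @ 124) → take A (28 @ 228) → take 18/30 of D → 125.40; 76/76 used.
4 item(s) taken whole; one partial (take 18/30 of D).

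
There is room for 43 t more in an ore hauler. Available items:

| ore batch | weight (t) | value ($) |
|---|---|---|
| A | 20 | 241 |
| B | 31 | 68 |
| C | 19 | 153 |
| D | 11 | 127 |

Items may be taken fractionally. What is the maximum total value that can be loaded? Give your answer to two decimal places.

Greedy by value/weight ratio, highest first.
Ratios (sorted): A 12.05, D 11.55, C 8.05, B 2.19
take A (20 @ 241); take D (11 @ 127); take 12/19 of C → 96.63. Capacity used 43/43.
Total value = 464.63

464.63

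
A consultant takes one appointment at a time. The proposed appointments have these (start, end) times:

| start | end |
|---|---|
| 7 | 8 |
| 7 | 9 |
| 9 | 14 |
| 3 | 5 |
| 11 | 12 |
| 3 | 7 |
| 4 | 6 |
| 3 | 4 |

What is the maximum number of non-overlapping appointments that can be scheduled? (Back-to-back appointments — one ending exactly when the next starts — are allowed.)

Order by finish time; keep every interval that doesn't clash with the previous kept one.
By end time: (3,4), (3,5), (4,6), (3,7), (7,8), (7,9), (11,12), (9,14).
Pick (3,4); next start ≥ 4 → (4,6); next start ≥ 6 → (7,8); next start ≥ 8 → (11,12).
Selected 4 appointments.

4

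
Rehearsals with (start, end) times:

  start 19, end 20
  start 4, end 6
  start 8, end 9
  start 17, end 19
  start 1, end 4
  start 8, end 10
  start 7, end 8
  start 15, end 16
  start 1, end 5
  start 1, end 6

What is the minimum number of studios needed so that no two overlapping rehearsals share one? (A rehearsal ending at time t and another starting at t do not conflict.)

Count concurrent intervals with a sweep; the peak is the room count.
starts: [1, 1, 1, 4, 7, 8, 8, 15, 17, 19]
ends:   [4, 5, 6, 6, 8, 9, 10, 16, 19, 20]
s1→1 s1→2 s1→3  — peak 3.

3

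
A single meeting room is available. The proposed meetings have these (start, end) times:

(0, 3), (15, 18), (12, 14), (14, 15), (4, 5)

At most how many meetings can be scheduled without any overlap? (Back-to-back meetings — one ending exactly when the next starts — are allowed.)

By end time: (0,3), (4,5), (12,14), (14,15), (15,18).
Pick (0,3); next start ≥ 3 → (4,5); next start ≥ 5 → (12,14); next start ≥ 14 → (14,15); next start ≥ 15 → (15,18).
Selected 5 meetings.

5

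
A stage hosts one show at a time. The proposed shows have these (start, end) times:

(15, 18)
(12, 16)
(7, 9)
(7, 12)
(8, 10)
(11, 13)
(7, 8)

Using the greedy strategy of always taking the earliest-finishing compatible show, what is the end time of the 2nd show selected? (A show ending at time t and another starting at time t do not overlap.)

10

Order by finish time; keep every interval that doesn't clash with the previous kept one.
By end time: (7,8), (7,9), (8,10), (7,12), (11,13), (12,16), (15,18).
Pick (7,8); next start ≥ 8 → (8,10); next start ≥ 10 → (11,13); next start ≥ 13 → (15,18).
Selected: (7,8) (8,10) (11,13) (15,18)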